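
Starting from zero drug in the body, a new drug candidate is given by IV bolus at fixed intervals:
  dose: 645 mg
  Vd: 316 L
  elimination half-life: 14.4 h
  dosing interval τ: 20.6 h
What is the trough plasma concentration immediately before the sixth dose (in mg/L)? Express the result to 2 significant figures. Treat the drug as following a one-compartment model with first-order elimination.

1.2 mg/L

C₀ per dose = Dose / Vd = 645 / 316 = 2.041 mg/L
k = ln2 / t½ = 0.693147 / 14.4 = 0.04814 h⁻¹
Fraction remaining after one interval: r = e^(−kτ) = e^(−0.04814 × 20.6) = 0.3710
Before dose 6, 5 doses have been given (aged 1τ, 2τ, 3τ, 4τ, 5τ).
C_trough = C₀ × (r + r² + … + r^5) = C₀ × r(1−r^5)/(1−r)
        = 2.041 × 0.3710 × (1 − 0.007029) / (1 − 0.3710) = 1.195 mg/L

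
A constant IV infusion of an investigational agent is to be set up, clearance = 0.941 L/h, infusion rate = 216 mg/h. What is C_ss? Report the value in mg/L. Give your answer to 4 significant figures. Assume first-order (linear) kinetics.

At steady state Css = R₀ / CL = 216 / 0.9410 = 229.5 mg/L

229.5 mg/L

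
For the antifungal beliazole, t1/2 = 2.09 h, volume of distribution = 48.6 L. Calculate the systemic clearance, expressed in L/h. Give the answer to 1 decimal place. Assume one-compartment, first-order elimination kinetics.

16.1 L/h

k = ln2 / t½ = 0.693147 / 2.09 = 0.3316 h⁻¹
CL = k × Vd = 0.3316 × 48.6 = 16.12 L/h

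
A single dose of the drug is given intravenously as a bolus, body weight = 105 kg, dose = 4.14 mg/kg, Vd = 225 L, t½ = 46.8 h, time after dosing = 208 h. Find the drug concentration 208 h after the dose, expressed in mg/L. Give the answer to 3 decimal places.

Total dose = 4.14 × 105 = 434.7 mg
C₀ = Dose / Vd = 434.7 / 225 = 1.932 mg/L
k = ln2 / t½ = 0.693147 / 46.8 = 0.01481 h⁻¹
C = C₀ · e^(−k·t) = 1.932 × e^(−0.01481 × 208)
  = 1.932 × 0.04594 = 0.08876 mg/L

0.089 mg/L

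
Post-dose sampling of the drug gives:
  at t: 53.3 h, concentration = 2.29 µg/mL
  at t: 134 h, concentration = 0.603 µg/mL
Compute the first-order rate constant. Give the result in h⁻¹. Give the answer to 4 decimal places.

k = ln(C₁/C₂) / (t₂ − t₁) = ln(2.29/0.603) / (134 − 53.3)
  = 1.334 / 80.70 = 0.01653 h⁻¹

0.0165 h⁻¹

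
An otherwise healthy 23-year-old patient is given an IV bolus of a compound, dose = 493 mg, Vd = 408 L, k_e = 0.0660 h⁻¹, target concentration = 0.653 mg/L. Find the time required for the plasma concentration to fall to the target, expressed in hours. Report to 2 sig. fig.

C₀ = Dose / Vd = 493.0 / 408 = 1.208 mg/L
t = ln(C₀ / C) / k = ln(1.208 / 0.653) / 0.06600
  = ln(1.850) / 0.06600 = 0.6152 / 0.06600 = 9.321 h

9.3 h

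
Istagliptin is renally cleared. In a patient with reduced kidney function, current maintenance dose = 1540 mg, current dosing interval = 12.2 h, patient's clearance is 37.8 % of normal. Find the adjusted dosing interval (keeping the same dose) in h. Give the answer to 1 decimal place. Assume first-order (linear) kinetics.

32.3 h

To keep the same average steady-state level, dosing rate must scale with clearance.
CL ratio = 37.8 / 100 = 0.3780
New interval (same dose) = 12.2 / 0.3780 = 32.28 h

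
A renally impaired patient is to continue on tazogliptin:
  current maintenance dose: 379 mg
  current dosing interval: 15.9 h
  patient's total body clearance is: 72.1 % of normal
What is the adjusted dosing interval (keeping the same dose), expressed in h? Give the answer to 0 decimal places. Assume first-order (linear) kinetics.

To keep the same average steady-state level, dosing rate must scale with clearance.
CL ratio = 72.1 / 100 = 0.7210
New interval (same dose) = 15.9 / 0.7210 = 22.05 h

22 h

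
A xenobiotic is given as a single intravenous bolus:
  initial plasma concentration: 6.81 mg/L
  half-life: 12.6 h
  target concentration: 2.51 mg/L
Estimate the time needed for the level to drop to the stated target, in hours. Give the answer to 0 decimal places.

18 h

k = ln2 / t½ = 0.693147 / 12.6 = 0.05501 h⁻¹
t = ln(C₀ / C) / k = ln(6.810 / 2.51) / 0.05501
  = ln(2.713) / 0.05501 = 0.9981 / 0.05501 = 18.14 h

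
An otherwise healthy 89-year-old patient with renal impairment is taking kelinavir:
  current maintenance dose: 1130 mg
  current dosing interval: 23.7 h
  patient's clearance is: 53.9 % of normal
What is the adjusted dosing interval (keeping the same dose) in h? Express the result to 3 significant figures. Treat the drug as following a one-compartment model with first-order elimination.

To keep the same average steady-state level, dosing rate must scale with clearance.
CL ratio = 53.9 / 100 = 0.5390
New interval (same dose) = 23.7 / 0.5390 = 43.97 h

44.0 h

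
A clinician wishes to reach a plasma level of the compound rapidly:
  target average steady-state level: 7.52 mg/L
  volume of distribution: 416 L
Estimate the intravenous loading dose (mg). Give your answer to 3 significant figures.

3130 mg

LD = Css × Vd = 7.52 × 416 = 3128 mg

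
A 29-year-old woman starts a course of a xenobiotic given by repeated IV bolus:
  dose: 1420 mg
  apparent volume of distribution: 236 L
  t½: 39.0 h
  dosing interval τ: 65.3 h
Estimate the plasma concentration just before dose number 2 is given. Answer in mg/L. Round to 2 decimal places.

C₀ per dose = Dose / Vd = 1420 / 236 = 6.017 mg/L
k = ln2 / t½ = 0.693147 / 39.0 = 0.01777 h⁻¹
Fraction remaining after one interval: r = e^(−kτ) = e^(−0.01777 × 65.3) = 0.3134
Before dose 2, 1 dose has been given (aged 1τ).
C_trough = C₀ × r = 6.017 × 0.3134 = 1.886 mg/L

1.89 mg/L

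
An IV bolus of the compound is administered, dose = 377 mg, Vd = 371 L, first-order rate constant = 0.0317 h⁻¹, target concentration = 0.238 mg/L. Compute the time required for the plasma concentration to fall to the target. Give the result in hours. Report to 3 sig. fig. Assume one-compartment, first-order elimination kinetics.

C₀ = Dose / Vd = 377.0 / 371 = 1.016 mg/L
t = ln(C₀ / C) / k = ln(1.016 / 0.238) / 0.03170
  = ln(4.269) / 0.03170 = 1.451 / 0.03170 = 45.77 h

45.8 h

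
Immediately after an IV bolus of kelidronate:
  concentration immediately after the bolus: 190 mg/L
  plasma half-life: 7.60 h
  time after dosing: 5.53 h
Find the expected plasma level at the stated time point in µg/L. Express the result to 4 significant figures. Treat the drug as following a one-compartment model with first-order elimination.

k = ln2 / t½ = 0.693147 / 7.60 = 0.09120 h⁻¹
C = C₀ · e^(−k·t) = 190.0 × e^(−0.09120 × 5.53)
  = 190.0 × 0.6039 = 114.7 mg/L
Convert: 114.7 mg/L × 1000 = 114700 µg/L

114700 µg/L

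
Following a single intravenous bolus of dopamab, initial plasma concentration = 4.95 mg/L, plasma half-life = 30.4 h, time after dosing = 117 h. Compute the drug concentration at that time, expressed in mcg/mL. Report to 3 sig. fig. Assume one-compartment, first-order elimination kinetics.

0.344 mcg/mL

k = ln2 / t½ = 0.693147 / 30.4 = 0.02280 h⁻¹
C = C₀ · e^(−k·t) = 4.950 × e^(−0.02280 × 117)
  = 4.950 × 0.06942 = 0.3436 mg/L
(0.3436 mg/L = 0.3436 mcg/mL)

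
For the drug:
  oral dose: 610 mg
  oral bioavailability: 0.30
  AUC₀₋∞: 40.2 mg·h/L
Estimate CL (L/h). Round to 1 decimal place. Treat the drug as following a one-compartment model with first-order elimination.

CL = F·Dose / AUC = 0.30 × 610 / 40.2 = 4.552 L/h

4.6 L/h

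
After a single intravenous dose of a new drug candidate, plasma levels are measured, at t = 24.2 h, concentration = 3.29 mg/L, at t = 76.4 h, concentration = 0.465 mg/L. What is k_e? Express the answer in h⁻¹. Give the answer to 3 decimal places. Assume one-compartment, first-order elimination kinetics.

0.037 h⁻¹

k = ln(C₁/C₂) / (t₂ − t₁) = ln(3.29/0.465) / (76.4 − 24.2)
  = 1.957 / 52.20 = 0.03749 h⁻¹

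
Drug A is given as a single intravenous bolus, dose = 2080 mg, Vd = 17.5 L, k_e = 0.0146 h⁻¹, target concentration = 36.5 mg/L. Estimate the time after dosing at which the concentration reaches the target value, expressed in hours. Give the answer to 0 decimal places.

81 h

C₀ = Dose / Vd = 2080 / 17.5 = 118.9 mg/L
t = ln(C₀ / C) / k = ln(118.9 / 36.5) / 0.01460
  = ln(3.258) / 0.01460 = 1.181 / 0.01460 = 80.89 h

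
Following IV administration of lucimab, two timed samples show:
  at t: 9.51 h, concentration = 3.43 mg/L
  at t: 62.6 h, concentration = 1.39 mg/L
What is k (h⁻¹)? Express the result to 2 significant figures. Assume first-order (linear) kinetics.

k = ln(C₁/C₂) / (t₂ − t₁) = ln(3.43/1.39) / (62.6 − 9.51)
  = 0.9033 / 53.09 = 0.01701 h⁻¹

0.017 h⁻¹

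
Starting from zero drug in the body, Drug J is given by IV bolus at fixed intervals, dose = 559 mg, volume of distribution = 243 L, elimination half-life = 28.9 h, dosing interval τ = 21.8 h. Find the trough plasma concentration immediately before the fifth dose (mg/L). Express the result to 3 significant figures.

2.94 mg/L

C₀ per dose = Dose / Vd = 559 / 243 = 2.300 mg/L
k = ln2 / t½ = 0.693147 / 28.9 = 0.02398 h⁻¹
Fraction remaining after one interval: r = e^(−kτ) = e^(−0.02398 × 21.8) = 0.5929
Before dose 5, 4 doses have been given (aged 1τ, 2τ, 3τ, 4τ).
C_trough = C₀ × (r + r² + … + r^4) = C₀ × r(1−r^4)/(1−r)
        = 2.300 × 0.5929 × (1 − 0.1236) / (1 − 0.5929) = 2.936 mg/L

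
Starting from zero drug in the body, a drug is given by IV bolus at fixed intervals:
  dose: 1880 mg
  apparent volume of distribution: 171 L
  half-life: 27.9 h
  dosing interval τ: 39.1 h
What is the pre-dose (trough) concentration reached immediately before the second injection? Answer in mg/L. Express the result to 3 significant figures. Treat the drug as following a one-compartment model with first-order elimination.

4.16 mg/L

C₀ per dose = Dose / Vd = 1880 / 171 = 10.99 mg/L
k = ln2 / t½ = 0.693147 / 27.9 = 0.02484 h⁻¹
Fraction remaining after one interval: r = e^(−kτ) = e^(−0.02484 × 39.1) = 0.3786
Before dose 2, 1 dose has been given (aged 1τ).
C_trough = C₀ × r = 10.99 × 0.3786 = 4.161 mg/L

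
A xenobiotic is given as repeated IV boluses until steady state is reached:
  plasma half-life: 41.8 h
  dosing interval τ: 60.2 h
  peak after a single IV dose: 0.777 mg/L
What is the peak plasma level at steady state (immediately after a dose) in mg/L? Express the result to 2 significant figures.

k = ln2 / t½ = 0.693147 / 41.8 = 0.01658 h⁻¹
e^(−kτ) = e^(−0.01658 × 60.2) = 0.3686
Accumulation ratio R = 1 / (1 − e^(−kτ)) = 1 / (1 − 0.3686) = 1.584
Steady-state peak = C₀ × R = 0.777 × 1.584 = 1.231 mg/L

1.2 mg/L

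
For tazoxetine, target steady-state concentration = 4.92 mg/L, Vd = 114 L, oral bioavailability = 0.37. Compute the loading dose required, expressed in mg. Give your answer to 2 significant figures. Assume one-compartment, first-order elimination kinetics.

1500 mg

LD = Css × Vd / F = 4.92 × 114 / 0.37 = 1516 mg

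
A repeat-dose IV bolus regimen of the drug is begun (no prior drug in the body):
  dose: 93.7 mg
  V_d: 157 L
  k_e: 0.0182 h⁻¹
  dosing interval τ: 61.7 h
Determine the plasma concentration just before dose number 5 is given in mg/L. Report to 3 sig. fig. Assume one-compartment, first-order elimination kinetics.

C₀ per dose = Dose / Vd = 93.7 / 157 = 0.5968 mg/L
Fraction remaining after one interval: r = e^(−kτ) = e^(−0.01820 × 61.7) = 0.3253
Before dose 5, 4 doses have been given (aged 1τ, 2τ, 3τ, 4τ).
C_trough = C₀ × (r + r² + … + r^4) = C₀ × r(1−r^4)/(1−r)
        = 0.5968 × 0.3253 × (1 − 0.01120) / (1 − 0.3253) = 0.2845 mg/L

0.285 mg/L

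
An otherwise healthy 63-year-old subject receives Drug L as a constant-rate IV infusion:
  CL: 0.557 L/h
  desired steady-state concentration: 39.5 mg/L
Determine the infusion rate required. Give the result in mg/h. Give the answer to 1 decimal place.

At steady state, infusion rate R₀ = Css × CL = 39.5 × 0.5570 = 22.00 mg/h

22.0 mg/h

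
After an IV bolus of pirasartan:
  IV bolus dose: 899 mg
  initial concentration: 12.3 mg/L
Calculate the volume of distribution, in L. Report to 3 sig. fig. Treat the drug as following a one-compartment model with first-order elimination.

Vd = Dose / C₀ = 899.0 / 12.3 = 73.09 L

73.1 L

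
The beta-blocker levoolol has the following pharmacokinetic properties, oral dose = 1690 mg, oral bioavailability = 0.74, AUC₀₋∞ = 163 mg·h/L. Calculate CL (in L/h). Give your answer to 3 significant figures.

7.67 L/h

CL = F·Dose / AUC = 0.74 × 1690 / 163 = 7.672 L/h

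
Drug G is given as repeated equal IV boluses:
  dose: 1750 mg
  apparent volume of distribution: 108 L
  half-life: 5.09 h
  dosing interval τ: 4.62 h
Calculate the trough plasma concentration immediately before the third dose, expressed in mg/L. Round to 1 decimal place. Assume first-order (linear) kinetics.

C₀ per dose = Dose / Vd = 1750 / 108 = 16.20 mg/L
k = ln2 / t½ = 0.693147 / 5.09 = 0.1362 h⁻¹
Fraction remaining after one interval: r = e^(−kτ) = e^(−0.1362 × 4.62) = 0.5330
Before dose 3, 2 doses have been given (aged 1τ, 2τ).
C_trough = C₀ × (r + r²) = 16.20 × (0.5330 + 0.2841) = 13.24 mg/L

13.2 mg/L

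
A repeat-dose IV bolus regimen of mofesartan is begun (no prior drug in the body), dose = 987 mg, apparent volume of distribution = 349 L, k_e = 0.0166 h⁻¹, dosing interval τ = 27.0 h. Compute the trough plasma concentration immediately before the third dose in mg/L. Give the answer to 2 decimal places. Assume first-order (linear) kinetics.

2.96 mg/L

C₀ per dose = Dose / Vd = 987 / 349 = 2.828 mg/L
Fraction remaining after one interval: r = e^(−kτ) = e^(−0.01660 × 27.0) = 0.6388
Before dose 3, 2 doses have been given (aged 1τ, 2τ).
C_trough = C₀ × (r + r²) = 2.828 × (0.6388 + 0.4081) = 2.961 mg/L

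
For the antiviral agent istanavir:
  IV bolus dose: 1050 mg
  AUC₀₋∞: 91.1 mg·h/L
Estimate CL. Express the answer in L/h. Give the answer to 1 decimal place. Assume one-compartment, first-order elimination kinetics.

11.5 L/h

CL = Dose / AUC = 1050 / 91.1 = 11.53 L/h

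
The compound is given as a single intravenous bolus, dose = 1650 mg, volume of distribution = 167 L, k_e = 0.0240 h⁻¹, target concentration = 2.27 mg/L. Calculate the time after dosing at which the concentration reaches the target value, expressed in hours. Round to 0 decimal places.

61 h

C₀ = Dose / Vd = 1650 / 167 = 9.880 mg/L
t = ln(C₀ / C) / k = ln(9.880 / 2.27) / 0.02400
  = ln(4.352) / 0.02400 = 1.471 / 0.02400 = 61.29 h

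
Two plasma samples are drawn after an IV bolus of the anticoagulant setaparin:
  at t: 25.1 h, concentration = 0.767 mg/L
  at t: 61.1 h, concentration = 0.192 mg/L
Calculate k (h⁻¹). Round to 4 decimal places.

0.0385 h⁻¹

k = ln(C₁/C₂) / (t₂ − t₁) = ln(0.767/0.192) / (61.1 − 25.1)
  = 1.385 / 36.00 = 0.03847 h⁻¹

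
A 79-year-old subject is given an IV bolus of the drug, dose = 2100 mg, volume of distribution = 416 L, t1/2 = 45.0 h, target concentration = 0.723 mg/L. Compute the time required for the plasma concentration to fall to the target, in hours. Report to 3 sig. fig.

C₀ = Dose / Vd = 2100 / 416 = 5.048 mg/L
k = ln2 / t½ = 0.693147 / 45.0 = 0.01540 h⁻¹
t = ln(C₀ / C) / k = ln(5.048 / 0.723) / 0.01540
  = ln(6.982) / 0.01540 = 1.943 / 0.01540 = 126.2 h

126 h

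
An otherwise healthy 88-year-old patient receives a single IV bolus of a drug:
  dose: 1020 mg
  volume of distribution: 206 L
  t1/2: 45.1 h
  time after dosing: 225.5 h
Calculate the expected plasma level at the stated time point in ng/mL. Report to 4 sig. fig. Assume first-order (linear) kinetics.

C₀ = Dose / Vd = 1020 / 206 = 4.951 mg/L
k = ln2 / t½ = 0.693147 / 45.1 = 0.01537 h⁻¹
t / t½ = 225.5 / 45.1 = 5 half-lives
C = C₀ × (1/2)^5 = 4.951 × 0.03125 = 0.1547 mg/L
Convert: 0.1547 mg/L × 1000 = 154.7 ng/mL

154.7 ng/mL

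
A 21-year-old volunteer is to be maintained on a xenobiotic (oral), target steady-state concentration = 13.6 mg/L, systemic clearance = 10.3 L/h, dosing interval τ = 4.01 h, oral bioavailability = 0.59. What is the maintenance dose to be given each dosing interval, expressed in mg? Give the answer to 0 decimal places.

952 mg

At steady state, F × (Dose/τ) = Css × CL.
Dose = Css × CL × τ / F = 13.6 × 10.30 × 4.01 / 0.59 = 952.1 mg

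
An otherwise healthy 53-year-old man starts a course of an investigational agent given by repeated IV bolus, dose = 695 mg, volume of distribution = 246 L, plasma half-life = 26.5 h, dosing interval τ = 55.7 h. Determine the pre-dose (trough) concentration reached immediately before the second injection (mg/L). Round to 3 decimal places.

0.658 mg/L

C₀ per dose = Dose / Vd = 695 / 246 = 2.825 mg/L
k = ln2 / t½ = 0.693147 / 26.5 = 0.02616 h⁻¹
Fraction remaining after one interval: r = e^(−kτ) = e^(−0.02616 × 55.7) = 0.2329
Before dose 2, 1 dose has been given (aged 1τ).
C_trough = C₀ × r = 2.825 × 0.2329 = 0.6579 mg/L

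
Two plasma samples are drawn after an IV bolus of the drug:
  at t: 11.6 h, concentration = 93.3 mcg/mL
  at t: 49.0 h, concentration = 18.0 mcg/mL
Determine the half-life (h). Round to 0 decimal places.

16 h

k = ln(C₁/C₂) / (t₂ − t₁) = ln(93.3/18.0) / (49.0 − 11.6)
  = 1.645 / 37.40 = 0.04398 h⁻¹
t½ = ln2 / k = 0.693147 / 0.04398 = 15.76 h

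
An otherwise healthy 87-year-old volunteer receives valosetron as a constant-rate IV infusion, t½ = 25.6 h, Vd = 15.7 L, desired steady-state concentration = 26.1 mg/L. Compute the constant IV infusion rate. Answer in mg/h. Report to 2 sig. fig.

k = ln2 / t½ = 0.693147 / 25.6 = 0.02708 h⁻¹
CL = k × Vd = 0.02708 × 15.7 = 0.4252 L/h
At steady state, infusion rate R₀ = Css × CL = 26.1 × 0.4252 = 11.10 mg/h

11 mg/h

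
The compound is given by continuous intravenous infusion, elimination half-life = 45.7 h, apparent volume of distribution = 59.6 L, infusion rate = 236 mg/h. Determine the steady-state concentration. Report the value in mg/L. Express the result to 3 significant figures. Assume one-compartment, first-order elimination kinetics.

k = ln2 / t½ = 0.693147 / 45.7 = 0.01517 h⁻¹
CL = k × Vd = 0.01517 × 59.6 = 0.9041 L/h
At steady state Css = R₀ / CL = 236 / 0.9041 = 261.0 mg/L

261 mg/L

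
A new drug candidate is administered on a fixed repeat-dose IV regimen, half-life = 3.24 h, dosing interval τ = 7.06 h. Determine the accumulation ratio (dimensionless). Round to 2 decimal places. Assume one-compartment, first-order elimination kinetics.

k = ln2 / t½ = 0.693147 / 3.24 = 0.2139 h⁻¹
e^(−kτ) = e^(−0.2139 × 7.06) = 0.2209
Accumulation ratio R = 1 / (1 − e^(−kτ)) = 1 / (1 − 0.2209) = 1.284

1.28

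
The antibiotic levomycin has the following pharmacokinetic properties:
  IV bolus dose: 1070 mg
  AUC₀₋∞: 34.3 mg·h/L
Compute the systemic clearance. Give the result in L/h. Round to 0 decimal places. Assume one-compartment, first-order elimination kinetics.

CL = Dose / AUC = 1070 / 34.3 = 31.20 L/h

31 L/h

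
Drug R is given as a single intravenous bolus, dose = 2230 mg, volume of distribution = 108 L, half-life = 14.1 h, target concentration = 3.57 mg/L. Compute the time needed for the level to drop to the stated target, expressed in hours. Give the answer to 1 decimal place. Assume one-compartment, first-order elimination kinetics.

C₀ = Dose / Vd = 2230 / 108 = 20.65 mg/L
k = ln2 / t½ = 0.693147 / 14.1 = 0.04916 h⁻¹
t = ln(C₀ / C) / k = ln(20.65 / 3.57) / 0.04916
  = ln(5.784) / 0.04916 = 1.755 / 0.04916 = 35.70 h

35.7 h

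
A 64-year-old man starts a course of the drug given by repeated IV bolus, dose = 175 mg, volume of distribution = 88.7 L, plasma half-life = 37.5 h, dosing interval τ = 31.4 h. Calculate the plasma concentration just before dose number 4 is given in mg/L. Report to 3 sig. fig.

2.07 mg/L

C₀ per dose = Dose / Vd = 175 / 88.7 = 1.973 mg/L
k = ln2 / t½ = 0.693147 / 37.5 = 0.01848 h⁻¹
Fraction remaining after one interval: r = e^(−kτ) = e^(−0.01848 × 31.4) = 0.5597
Before dose 4, 3 doses have been given (aged 1τ, 2τ, 3τ).
C_trough = C₀ × (r + r² + … + r^3) = C₀ × r(1−r^3)/(1−r)
        = 1.973 × 0.5597 × (1 − 0.1753) / (1 − 0.5597) = 2.068 mg/L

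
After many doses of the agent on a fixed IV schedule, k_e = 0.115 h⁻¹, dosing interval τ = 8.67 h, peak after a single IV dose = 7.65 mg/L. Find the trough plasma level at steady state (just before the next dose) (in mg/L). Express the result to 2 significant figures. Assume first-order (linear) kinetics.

4.5 mg/L

e^(−kτ) = e^(−0.1150 × 8.67) = 0.3690
Accumulation ratio R = 1 / (1 − e^(−kτ)) = 1 / (1 − 0.3690) = 1.585
Steady-state trough = C₀ × R × e^(−kτ) = 7.65 × 1.585 × 0.3690 = 4.474 mg/L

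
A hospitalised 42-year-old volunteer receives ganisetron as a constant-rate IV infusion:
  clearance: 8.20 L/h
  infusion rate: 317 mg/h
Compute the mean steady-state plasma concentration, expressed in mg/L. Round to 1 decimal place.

At steady state Css = R₀ / CL = 317 / 8.200 = 38.66 mg/L

38.7 mg/L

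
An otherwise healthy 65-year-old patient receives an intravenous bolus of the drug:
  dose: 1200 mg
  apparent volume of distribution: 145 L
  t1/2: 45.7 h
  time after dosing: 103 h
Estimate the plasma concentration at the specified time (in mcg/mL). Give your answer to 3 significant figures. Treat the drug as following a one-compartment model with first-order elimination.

1.74 mcg/mL

C₀ = Dose / Vd = 1200 / 145 = 8.276 mg/L
k = ln2 / t½ = 0.693147 / 45.7 = 0.01517 h⁻¹
C = C₀ · e^(−k·t) = 8.276 × e^(−0.01517 × 103)
  = 8.276 × 0.2096 = 1.735 mg/L
(1.735 mg/L = 1.735 mcg/mL)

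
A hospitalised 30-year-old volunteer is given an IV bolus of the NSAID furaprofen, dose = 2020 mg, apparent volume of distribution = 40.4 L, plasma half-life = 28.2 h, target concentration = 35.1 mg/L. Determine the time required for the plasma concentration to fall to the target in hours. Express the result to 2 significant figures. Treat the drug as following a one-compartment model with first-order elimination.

14 h

C₀ = Dose / Vd = 2020 / 40.4 = 50.00 mg/L
k = ln2 / t½ = 0.693147 / 28.2 = 0.02458 h⁻¹
t = ln(C₀ / C) / k = ln(50.00 / 35.1) / 0.02458
  = ln(1.425) / 0.02458 = 0.3542 / 0.02458 = 14.41 h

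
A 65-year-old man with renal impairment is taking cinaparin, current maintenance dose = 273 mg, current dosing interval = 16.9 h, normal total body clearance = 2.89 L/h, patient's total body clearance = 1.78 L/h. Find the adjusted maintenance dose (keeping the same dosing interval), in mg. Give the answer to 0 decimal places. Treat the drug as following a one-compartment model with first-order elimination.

168 mg

To keep the same average steady-state level, dosing rate must scale with clearance.
CL ratio = 1.78 / 2.89 = 0.6159
New dose (same interval) = 273 × 0.6159 = 168.1 mg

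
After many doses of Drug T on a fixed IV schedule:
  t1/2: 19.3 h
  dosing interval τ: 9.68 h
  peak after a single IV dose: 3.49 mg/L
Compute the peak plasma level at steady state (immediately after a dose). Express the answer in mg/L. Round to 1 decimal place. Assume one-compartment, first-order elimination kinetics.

11.9 mg/L

k = ln2 / t½ = 0.693147 / 19.3 = 0.03591 h⁻¹
e^(−kτ) = e^(−0.03591 × 9.68) = 0.7064
Accumulation ratio R = 1 / (1 − e^(−kτ)) = 1 / (1 − 0.7064) = 3.406
Steady-state peak = C₀ × R = 3.49 × 3.406 = 11.89 mg/L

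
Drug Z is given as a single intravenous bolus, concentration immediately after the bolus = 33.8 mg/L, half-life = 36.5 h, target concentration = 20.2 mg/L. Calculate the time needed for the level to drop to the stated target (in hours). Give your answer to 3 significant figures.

27.1 h

k = ln2 / t½ = 0.693147 / 36.5 = 0.01899 h⁻¹
t = ln(C₀ / C) / k = ln(33.80 / 20.2) / 0.01899
  = ln(1.673) / 0.01899 = 0.5146 / 0.01899 = 27.10 h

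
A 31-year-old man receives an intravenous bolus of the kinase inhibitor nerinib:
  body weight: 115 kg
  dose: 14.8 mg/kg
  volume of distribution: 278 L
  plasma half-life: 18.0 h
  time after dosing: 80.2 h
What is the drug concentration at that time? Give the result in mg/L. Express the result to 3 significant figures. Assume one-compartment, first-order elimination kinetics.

Total dose = 14.8 × 115 = 1702 mg
C₀ = Dose / Vd = 1702 / 278 = 6.122 mg/L
k = ln2 / t½ = 0.693147 / 18.0 = 0.03851 h⁻¹
C = C₀ · e^(−k·t) = 6.122 × e^(−0.03851 × 80.2)
  = 6.122 × 0.04557 = 0.2790 mg/L

0.279 mg/L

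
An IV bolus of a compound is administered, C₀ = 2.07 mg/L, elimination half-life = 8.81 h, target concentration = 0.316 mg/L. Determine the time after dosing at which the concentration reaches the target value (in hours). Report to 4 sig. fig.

k = ln2 / t½ = 0.693147 / 8.81 = 0.07868 h⁻¹
t = ln(C₀ / C) / k = ln(2.070 / 0.316) / 0.07868
  = ln(6.551) / 0.07868 = 1.880 / 0.07868 = 23.89 h

23.89 h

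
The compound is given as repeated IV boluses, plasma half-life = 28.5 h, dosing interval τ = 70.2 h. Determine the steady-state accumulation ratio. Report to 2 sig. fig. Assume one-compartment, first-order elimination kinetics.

k = ln2 / t½ = 0.693147 / 28.5 = 0.02432 h⁻¹
e^(−kτ) = e^(−0.02432 × 70.2) = 0.1814
Accumulation ratio R = 1 / (1 − e^(−kτ)) = 1 / (1 − 0.1814) = 1.222

1.2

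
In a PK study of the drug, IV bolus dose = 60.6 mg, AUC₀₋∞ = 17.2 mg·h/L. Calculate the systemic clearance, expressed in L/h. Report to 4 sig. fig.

CL = Dose / AUC = 60.6 / 17.2 = 3.523 L/h

3.523 L/h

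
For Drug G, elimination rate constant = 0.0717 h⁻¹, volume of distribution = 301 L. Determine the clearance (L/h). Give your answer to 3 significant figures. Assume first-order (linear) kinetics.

21.6 L/h

CL = k × Vd = 0.0717 × 301 = 21.58 L/h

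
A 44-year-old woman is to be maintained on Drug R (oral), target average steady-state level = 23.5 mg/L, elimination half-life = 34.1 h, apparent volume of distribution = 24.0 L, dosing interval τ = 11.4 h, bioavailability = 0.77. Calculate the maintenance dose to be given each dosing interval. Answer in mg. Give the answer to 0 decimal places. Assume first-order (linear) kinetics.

170 mg

k = ln2 / t½ = 0.693147 / 34.1 = 0.02033 h⁻¹
CL = k × Vd = 0.02033 × 24.0 = 0.4879 L/h
At steady state, F × (Dose/τ) = Css × CL.
Dose = Css × CL × τ / F = 23.5 × 0.4879 × 11.4 / 0.77 = 169.8 mg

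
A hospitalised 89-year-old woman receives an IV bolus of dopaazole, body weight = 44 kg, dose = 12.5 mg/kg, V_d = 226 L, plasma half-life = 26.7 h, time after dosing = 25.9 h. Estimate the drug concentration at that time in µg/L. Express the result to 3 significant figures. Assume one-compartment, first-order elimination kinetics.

1240 µg/L

Total dose = 12.5 × 44 = 550.0 mg
C₀ = Dose / Vd = 550.0 / 226 = 2.434 mg/L
k = ln2 / t½ = 0.693147 / 26.7 = 0.02596 h⁻¹
C = C₀ · e^(−k·t) = 2.434 × e^(−0.02596 × 25.9)
  = 2.434 × 0.5105 = 1.243 mg/L
Convert: 1.243 mg/L × 1000 = 1243 µg/L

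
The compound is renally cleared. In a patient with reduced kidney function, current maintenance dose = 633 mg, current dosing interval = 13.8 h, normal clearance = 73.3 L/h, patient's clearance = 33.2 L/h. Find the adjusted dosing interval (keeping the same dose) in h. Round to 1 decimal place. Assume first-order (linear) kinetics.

To keep the same average steady-state level, dosing rate must scale with clearance.
CL ratio = 33.2 / 73.3 = 0.4529
New interval (same dose) = 13.8 / 0.4529 = 30.47 h

30.5 h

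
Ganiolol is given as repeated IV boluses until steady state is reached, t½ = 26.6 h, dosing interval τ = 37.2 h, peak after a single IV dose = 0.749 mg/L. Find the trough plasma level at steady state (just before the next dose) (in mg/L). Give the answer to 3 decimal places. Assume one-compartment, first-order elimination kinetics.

0.458 mg/L

k = ln2 / t½ = 0.693147 / 26.6 = 0.02606 h⁻¹
e^(−kτ) = e^(−0.02606 × 37.2) = 0.3793
Accumulation ratio R = 1 / (1 − e^(−kτ)) = 1 / (1 − 0.3793) = 1.611
Steady-state trough = C₀ × R × e^(−kτ) = 0.749 × 1.611 × 0.3793 = 0.4577 mg/L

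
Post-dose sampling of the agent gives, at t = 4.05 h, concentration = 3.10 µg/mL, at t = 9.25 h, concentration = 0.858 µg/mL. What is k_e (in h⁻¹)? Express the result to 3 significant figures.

k = ln(C₁/C₂) / (t₂ − t₁) = ln(3.10/0.858) / (9.25 − 4.05)
  = 1.285 / 5.200 = 0.2471 h⁻¹

0.247 h⁻¹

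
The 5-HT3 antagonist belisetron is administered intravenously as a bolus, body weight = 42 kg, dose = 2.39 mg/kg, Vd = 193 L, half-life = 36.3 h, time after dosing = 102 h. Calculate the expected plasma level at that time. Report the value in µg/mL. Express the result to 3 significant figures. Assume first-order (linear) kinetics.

Total dose = 2.39 × 42 = 100.4 mg
C₀ = Dose / Vd = 100.4 / 193 = 0.5202 mg/L
k = ln2 / t½ = 0.693147 / 36.3 = 0.01909 h⁻¹
C = C₀ · e^(−k·t) = 0.5202 × e^(−0.01909 × 102)
  = 0.5202 × 0.1427 = 0.07423 mg/L
(0.07423 mg/L = 0.07423 µg/mL)

0.0742 µg/mL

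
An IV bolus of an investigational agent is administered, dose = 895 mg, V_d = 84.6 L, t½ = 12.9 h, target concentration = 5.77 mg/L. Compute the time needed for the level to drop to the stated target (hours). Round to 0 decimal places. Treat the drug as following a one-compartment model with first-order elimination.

C₀ = Dose / Vd = 895.0 / 84.6 = 10.58 mg/L
k = ln2 / t½ = 0.693147 / 12.9 = 0.05373 h⁻¹
t = ln(C₀ / C) / k = ln(10.58 / 5.77) / 0.05373
  = ln(1.834) / 0.05373 = 0.6065 / 0.05373 = 11.29 h

11 h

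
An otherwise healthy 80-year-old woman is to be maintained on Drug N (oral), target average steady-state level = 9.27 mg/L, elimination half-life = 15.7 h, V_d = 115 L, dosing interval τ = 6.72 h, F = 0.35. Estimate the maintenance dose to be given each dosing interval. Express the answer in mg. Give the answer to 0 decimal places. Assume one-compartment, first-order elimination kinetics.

904 mg

k = ln2 / t½ = 0.693147 / 15.7 = 0.04415 h⁻¹
CL = k × Vd = 0.04415 × 115 = 5.077 L/h
At steady state, F × (Dose/τ) = Css × CL.
Dose = Css × CL × τ / F = 9.27 × 5.077 × 6.72 / 0.35 = 903.6 mg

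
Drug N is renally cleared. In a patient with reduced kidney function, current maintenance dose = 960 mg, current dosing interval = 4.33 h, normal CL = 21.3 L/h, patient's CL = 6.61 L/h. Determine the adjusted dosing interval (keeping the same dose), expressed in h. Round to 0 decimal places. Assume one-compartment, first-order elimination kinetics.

14 h

To keep the same average steady-state level, dosing rate must scale with clearance.
CL ratio = 6.61 / 21.3 = 0.3103
New interval (same dose) = 4.33 / 0.3103 = 13.95 h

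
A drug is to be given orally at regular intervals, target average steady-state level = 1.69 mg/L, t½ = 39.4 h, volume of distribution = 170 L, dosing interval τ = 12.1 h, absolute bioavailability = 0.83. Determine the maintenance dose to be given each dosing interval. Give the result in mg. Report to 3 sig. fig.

73.7 mg

k = ln2 / t½ = 0.693147 / 39.4 = 0.01759 h⁻¹
CL = k × Vd = 0.01759 × 170 = 2.990 L/h
At steady state, F × (Dose/τ) = Css × CL.
Dose = Css × CL × τ / F = 1.69 × 2.990 × 12.1 / 0.83 = 73.67 mg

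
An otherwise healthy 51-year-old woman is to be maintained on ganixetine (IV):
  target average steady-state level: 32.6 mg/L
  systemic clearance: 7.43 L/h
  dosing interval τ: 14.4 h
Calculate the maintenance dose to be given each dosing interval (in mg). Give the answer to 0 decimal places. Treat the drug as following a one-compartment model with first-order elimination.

3488 mg

At steady state, Dose/τ = Css × CL.
Dose = Css × CL × τ = 32.6 × 7.430 × 14.4 = 3488 mg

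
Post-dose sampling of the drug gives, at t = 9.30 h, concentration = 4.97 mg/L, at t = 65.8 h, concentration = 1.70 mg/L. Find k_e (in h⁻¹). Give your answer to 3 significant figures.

0.0190 h⁻¹

k = ln(C₁/C₂) / (t₂ − t₁) = ln(4.97/1.70) / (65.8 − 9.30)
  = 1.073 / 56.50 = 0.01899 h⁻¹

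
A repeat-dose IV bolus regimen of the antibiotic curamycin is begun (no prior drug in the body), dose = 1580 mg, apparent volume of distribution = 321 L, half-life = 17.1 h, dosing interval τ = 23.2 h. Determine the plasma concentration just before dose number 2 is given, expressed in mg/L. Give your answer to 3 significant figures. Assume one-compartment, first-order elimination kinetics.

C₀ per dose = Dose / Vd = 1580 / 321 = 4.922 mg/L
k = ln2 / t½ = 0.693147 / 17.1 = 0.04053 h⁻¹
Fraction remaining after one interval: r = e^(−kτ) = e^(−0.04053 × 23.2) = 0.3905
Before dose 2, 1 dose has been given (aged 1τ).
C_trough = C₀ × r = 4.922 × 0.3905 = 1.922 mg/L

1.92 mg/L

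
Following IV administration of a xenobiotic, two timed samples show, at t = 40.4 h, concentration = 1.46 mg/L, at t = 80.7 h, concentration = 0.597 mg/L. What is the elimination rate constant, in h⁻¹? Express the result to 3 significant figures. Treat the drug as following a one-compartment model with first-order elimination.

0.0222 h⁻¹

k = ln(C₁/C₂) / (t₂ − t₁) = ln(1.46/0.597) / (80.7 − 40.4)
  = 0.8943 / 40.30 = 0.02219 h⁻¹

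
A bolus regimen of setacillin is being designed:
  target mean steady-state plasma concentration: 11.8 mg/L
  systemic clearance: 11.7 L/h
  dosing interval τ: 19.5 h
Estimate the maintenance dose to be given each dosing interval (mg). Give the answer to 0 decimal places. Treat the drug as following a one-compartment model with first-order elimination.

2692 mg

At steady state, Dose/τ = Css × CL.
Dose = Css × CL × τ = 11.8 × 11.70 × 19.5 = 2692 mg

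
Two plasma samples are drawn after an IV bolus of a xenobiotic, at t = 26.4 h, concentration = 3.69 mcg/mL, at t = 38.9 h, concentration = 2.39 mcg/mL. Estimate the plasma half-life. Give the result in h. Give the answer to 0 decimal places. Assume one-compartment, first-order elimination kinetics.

20 h

k = ln(C₁/C₂) / (t₂ − t₁) = ln(3.69/2.39) / (38.9 − 26.4)
  = 0.4343 / 12.50 = 0.03474 h⁻¹
t½ = ln2 / k = 0.693147 / 0.03474 = 19.95 h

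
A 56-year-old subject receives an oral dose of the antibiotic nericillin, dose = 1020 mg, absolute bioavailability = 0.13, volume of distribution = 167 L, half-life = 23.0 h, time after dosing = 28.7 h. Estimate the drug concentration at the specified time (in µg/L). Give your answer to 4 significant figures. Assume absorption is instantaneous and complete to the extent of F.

Amount reaching circulation = F × Dose = 0.13 × 1020 = 132.6 mg
C₀ = F·Dose / Vd = 132.6 / 167 = 0.7940 mg/L
k = ln2 / t½ = 0.693147 / 23.0 = 0.03014 h⁻¹
C = C₀ · e^(−k·t) = 0.7940 × e^(−0.03014 × 28.7)
  = 0.7940 × 0.4210 = 0.3343 mg/L
Convert: 0.3343 mg/L × 1000 = 334.3 µg/L

334.3 µg/L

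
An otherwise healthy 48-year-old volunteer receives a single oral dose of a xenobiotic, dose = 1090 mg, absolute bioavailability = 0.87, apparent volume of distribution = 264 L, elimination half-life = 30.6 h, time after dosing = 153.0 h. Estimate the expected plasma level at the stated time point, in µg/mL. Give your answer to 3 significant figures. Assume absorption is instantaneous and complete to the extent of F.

0.112 µg/mL

Amount reaching circulation = F × Dose = 0.87 × 1090 = 948.3 mg
C₀ = F·Dose / Vd = 948.3 / 264 = 3.592 mg/L
k = ln2 / t½ = 0.693147 / 30.6 = 0.02265 h⁻¹
t / t½ = 153.0 / 30.6 = 5 half-lives
C = C₀ × (1/2)^5 = 3.592 × 0.03125 = 0.1123 mg/L
(0.1123 mg/L = 0.1123 µg/mL)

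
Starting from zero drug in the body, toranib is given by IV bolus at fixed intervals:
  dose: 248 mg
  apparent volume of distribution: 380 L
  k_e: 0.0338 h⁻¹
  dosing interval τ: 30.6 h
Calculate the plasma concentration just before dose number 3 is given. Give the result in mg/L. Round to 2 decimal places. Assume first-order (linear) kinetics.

0.31 mg/L

C₀ per dose = Dose / Vd = 248 / 380 = 0.6526 mg/L
Fraction remaining after one interval: r = e^(−kτ) = e^(−0.03380 × 30.6) = 0.3555
Before dose 3, 2 doses have been given (aged 1τ, 2τ).
C_trough = C₀ × (r + r²) = 0.6526 × (0.3555 + 0.1264) = 0.3145 mg/L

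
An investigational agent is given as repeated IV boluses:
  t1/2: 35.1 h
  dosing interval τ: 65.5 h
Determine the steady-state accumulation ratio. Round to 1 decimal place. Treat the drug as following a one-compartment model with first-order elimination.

k = ln2 / t½ = 0.693147 / 35.1 = 0.01975 h⁻¹
e^(−kτ) = e^(−0.01975 × 65.5) = 0.2743
Accumulation ratio R = 1 / (1 − e^(−kτ)) = 1 / (1 − 0.2743) = 1.378

1.4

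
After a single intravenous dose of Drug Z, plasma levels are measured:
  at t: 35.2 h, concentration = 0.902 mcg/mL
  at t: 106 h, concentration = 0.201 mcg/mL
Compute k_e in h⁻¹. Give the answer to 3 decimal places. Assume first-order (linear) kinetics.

k = ln(C₁/C₂) / (t₂ − t₁) = ln(0.902/0.201) / (106 − 35.2)
  = 1.501 / 70.80 = 0.02120 h⁻¹

0.021 h⁻¹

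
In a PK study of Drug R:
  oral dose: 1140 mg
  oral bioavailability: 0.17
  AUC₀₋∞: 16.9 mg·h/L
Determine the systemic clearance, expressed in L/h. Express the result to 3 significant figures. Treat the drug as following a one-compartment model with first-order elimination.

CL = F·Dose / AUC = 0.17 × 1140 / 16.9 = 11.47 L/h

11.5 L/h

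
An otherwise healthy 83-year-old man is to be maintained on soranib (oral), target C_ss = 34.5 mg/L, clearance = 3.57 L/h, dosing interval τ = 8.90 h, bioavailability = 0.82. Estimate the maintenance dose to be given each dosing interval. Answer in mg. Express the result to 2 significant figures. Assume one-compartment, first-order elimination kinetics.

At steady state, F × (Dose/τ) = Css × CL.
Dose = Css × CL × τ / F = 34.5 × 3.570 × 8.90 / 0.82 = 1337 mg

1300 mg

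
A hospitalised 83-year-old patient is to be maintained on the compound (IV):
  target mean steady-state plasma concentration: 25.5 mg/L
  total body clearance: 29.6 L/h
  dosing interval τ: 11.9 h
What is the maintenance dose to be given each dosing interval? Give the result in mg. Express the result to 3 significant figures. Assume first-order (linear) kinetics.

At steady state, Dose/τ = Css × CL.
Dose = Css × CL × τ = 25.5 × 29.60 × 11.9 = 8982 mg

8980 mg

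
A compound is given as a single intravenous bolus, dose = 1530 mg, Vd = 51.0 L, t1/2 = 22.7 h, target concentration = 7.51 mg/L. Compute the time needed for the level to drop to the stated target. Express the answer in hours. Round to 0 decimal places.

45 h

C₀ = Dose / Vd = 1530 / 51.0 = 30.00 mg/L
k = ln2 / t½ = 0.693147 / 22.7 = 0.03054 h⁻¹
t = ln(C₀ / C) / k = ln(30.00 / 7.51) / 0.03054
  = ln(3.995) / 0.03054 = 1.385 / 0.03054 = 45.35 h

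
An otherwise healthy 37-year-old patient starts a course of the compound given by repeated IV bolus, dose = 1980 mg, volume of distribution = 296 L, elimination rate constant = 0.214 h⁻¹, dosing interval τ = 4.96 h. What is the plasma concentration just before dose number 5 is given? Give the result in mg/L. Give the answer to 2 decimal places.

C₀ per dose = Dose / Vd = 1980 / 296 = 6.689 mg/L
Fraction remaining after one interval: r = e^(−kτ) = e^(−0.2140 × 4.96) = 0.3460
Before dose 5, 4 doses have been given (aged 1τ, 2τ, 3τ, 4τ).
C_trough = C₀ × (r + r² + … + r^4) = C₀ × r(1−r^4)/(1−r)
        = 6.689 × 0.3460 × (1 − 0.01433) / (1 − 0.3460) = 3.488 mg/L

3.49 mg/L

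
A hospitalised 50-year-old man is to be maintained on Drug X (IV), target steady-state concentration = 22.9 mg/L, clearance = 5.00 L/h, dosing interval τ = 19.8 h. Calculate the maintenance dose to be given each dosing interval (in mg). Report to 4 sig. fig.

At steady state, Dose/τ = Css × CL.
Dose = Css × CL × τ = 22.9 × 5.000 × 19.8 = 2267 mg

2267 mg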